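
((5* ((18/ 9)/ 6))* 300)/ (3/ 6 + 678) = 1000/ 1357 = 0.74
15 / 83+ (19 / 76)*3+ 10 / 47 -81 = -1246081 / 15604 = -79.86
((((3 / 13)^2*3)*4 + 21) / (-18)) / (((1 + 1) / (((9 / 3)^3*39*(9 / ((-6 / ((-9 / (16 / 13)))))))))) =-888651 / 128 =-6942.59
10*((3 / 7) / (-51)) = -10 / 119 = -0.08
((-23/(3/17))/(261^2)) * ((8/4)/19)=-782/3882897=-0.00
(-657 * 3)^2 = 3884841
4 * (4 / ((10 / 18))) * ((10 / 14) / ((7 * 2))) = 72 / 49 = 1.47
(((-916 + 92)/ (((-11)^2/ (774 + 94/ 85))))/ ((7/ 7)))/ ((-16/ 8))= 27144208/ 10285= 2639.20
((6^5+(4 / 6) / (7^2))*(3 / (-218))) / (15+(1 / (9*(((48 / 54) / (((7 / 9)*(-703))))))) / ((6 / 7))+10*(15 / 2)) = -246903984 / 23676653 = -10.43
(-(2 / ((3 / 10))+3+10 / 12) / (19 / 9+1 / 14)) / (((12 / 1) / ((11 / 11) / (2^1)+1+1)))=-441 / 440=-1.00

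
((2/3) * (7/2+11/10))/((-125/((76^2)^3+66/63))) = -186148131005428/39375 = -4727571581.09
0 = 0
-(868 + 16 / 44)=-9552 / 11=-868.36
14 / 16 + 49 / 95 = 1057 / 760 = 1.39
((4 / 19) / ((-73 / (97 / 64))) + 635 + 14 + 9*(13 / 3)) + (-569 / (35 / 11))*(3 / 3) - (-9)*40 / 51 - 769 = -3337690131 / 13204240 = -252.77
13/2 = 6.50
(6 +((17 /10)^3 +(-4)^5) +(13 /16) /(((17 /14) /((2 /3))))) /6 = -51644687 /306000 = -168.77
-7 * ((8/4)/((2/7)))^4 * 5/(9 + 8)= -84035/17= -4943.24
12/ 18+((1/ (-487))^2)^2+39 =6693647012762/ 168747403683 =39.67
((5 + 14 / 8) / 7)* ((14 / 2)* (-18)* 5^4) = -151875 / 2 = -75937.50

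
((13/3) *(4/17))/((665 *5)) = 52/169575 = 0.00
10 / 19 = 0.53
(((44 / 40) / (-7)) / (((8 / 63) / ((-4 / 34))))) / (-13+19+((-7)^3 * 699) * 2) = -33 / 108688480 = -0.00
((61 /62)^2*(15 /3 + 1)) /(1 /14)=78141 /961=81.31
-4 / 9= -0.44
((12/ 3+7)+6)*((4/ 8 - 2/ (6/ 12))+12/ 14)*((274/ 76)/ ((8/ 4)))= -80.99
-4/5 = -0.80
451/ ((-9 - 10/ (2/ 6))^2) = 451/ 1521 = 0.30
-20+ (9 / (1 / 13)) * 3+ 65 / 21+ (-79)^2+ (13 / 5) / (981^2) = 221466533086 / 33682635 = 6575.10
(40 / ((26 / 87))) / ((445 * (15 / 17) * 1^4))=1972 / 5785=0.34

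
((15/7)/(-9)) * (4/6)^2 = -20/189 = -0.11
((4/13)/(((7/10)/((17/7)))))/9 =680/5733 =0.12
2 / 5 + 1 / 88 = 0.41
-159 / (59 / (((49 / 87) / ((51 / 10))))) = -25970 / 87261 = -0.30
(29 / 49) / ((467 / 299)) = 8671 / 22883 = 0.38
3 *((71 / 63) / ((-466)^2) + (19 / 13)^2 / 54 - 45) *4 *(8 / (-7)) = 2494829425736 / 4046104881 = 616.60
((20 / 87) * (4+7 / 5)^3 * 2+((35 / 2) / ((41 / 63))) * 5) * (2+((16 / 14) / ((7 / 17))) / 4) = 811611306 / 1456525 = 557.22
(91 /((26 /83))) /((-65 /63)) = -36603 /130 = -281.56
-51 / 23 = -2.22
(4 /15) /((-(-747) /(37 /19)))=148 /212895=0.00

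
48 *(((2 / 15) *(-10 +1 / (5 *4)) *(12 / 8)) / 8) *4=-1194 / 25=-47.76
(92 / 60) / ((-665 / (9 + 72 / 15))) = -529 / 16625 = -0.03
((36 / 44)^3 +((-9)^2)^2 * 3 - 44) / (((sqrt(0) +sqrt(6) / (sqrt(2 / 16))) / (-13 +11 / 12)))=-1895167255 * sqrt(3) / 95832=-34252.92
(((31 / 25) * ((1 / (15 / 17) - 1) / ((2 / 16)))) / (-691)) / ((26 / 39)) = -0.00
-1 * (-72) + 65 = 137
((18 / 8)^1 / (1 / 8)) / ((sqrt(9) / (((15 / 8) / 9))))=5 / 4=1.25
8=8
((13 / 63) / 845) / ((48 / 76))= 19 / 49140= 0.00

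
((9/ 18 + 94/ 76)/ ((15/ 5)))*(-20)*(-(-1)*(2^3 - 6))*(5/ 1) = -2200/ 19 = -115.79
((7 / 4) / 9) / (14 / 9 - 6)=-7 / 160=-0.04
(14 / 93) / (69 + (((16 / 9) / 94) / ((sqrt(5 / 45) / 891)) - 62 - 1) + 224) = 329 / 613149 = 0.00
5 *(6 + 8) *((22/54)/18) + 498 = 121399/243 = 499.58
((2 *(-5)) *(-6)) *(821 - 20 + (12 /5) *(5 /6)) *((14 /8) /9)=28105 /3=9368.33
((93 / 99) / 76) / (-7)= -31 / 17556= -0.00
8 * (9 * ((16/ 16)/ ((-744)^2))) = 1/ 7688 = 0.00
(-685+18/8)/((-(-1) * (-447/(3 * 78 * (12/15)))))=213018/745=285.93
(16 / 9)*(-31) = -496 / 9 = -55.11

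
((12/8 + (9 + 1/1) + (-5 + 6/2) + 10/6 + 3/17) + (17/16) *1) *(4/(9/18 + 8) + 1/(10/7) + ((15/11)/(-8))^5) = 5314865634781943/366034857492480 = 14.52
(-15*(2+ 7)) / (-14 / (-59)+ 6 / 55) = -438075 / 1124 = -389.75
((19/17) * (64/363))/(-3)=-1216/18513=-0.07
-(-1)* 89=89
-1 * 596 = -596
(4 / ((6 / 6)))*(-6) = -24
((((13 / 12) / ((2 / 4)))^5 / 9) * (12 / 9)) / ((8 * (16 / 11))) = 4084223 / 6718464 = 0.61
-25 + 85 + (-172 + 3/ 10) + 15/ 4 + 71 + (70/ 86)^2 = -36.29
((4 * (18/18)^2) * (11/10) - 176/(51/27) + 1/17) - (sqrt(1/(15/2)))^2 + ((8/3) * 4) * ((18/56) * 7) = -16537/255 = -64.85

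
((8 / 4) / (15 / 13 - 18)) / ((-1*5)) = 26 / 1095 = 0.02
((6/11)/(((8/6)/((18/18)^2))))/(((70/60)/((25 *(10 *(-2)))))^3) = -121500000000/3773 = -32202491.39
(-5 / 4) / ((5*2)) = -1 / 8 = -0.12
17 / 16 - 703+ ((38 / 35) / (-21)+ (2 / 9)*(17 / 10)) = -24752851 / 35280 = -701.61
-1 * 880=-880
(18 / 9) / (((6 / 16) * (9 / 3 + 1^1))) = 4 / 3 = 1.33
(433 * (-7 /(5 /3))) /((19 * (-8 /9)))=81837 /760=107.68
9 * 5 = 45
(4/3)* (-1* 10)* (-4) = 160/3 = 53.33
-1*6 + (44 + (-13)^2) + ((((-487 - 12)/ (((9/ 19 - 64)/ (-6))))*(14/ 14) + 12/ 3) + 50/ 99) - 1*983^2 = -966124.63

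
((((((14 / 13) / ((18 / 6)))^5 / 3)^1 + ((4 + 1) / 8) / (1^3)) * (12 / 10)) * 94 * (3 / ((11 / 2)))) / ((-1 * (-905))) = 63810282119 / 1496969835075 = 0.04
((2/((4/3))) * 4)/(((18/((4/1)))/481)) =1924/3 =641.33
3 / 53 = 0.06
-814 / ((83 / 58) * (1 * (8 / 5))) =-59015 / 166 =-355.51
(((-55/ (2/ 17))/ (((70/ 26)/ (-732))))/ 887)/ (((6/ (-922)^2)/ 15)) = 304541326.57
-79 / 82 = -0.96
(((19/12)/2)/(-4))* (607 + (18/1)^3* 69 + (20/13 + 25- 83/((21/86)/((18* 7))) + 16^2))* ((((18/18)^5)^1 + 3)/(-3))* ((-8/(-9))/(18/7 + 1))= 623251832/26325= 23675.28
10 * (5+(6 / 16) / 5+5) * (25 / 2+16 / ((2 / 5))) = 42315 / 8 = 5289.38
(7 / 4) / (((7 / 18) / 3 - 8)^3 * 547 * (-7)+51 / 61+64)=2401326 / 2561527576535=0.00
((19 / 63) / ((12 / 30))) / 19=5 / 126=0.04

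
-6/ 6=-1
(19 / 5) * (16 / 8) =38 / 5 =7.60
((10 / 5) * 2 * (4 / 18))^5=32768 / 59049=0.55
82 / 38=41 / 19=2.16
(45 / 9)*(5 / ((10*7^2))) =5 / 98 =0.05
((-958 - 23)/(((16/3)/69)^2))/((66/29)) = -406337067/5632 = -72147.92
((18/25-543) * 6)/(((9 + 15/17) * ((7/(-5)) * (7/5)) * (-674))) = -230469/924728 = -0.25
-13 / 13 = -1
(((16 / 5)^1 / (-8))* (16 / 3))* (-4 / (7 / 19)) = 2432 / 105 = 23.16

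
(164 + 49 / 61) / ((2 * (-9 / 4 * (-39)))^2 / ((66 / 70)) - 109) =442332 / 87385489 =0.01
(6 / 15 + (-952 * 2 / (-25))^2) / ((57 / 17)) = 3243838 / 1875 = 1730.05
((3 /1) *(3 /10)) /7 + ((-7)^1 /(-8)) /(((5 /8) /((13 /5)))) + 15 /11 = 5.13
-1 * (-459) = 459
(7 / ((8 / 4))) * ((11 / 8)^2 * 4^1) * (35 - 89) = -22869 / 16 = -1429.31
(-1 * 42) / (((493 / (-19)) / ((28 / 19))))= 1176 / 493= 2.39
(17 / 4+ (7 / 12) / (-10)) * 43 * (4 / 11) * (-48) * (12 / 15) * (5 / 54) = -346064 / 1485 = -233.04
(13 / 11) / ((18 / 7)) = 91 / 198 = 0.46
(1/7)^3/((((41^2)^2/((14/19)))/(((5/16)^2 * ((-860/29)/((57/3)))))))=-5375/46385974513312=-0.00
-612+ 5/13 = -7951/13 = -611.62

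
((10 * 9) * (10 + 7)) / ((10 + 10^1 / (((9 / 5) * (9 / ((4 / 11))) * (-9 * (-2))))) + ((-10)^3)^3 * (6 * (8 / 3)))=-1226907 / 12830399991971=-0.00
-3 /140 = -0.02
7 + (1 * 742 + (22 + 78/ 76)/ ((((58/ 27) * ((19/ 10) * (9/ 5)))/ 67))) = 20079437/ 20938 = 958.99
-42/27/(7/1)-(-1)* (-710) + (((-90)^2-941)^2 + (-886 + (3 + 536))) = 461252014/9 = 51250223.78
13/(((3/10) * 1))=130/3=43.33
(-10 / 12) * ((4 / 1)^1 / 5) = -2 / 3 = -0.67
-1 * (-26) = 26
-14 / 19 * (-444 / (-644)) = -222 / 437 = -0.51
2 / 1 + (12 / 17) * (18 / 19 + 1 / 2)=976 / 323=3.02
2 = 2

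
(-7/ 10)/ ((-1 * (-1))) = -7/ 10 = -0.70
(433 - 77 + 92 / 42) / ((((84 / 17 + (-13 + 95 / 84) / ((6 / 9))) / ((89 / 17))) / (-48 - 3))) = 91046288 / 12245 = 7435.38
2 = 2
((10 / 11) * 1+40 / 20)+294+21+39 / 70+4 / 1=322.47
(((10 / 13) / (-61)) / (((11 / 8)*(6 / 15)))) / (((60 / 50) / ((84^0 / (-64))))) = 125 / 418704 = 0.00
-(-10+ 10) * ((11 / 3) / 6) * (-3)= 0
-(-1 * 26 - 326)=352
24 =24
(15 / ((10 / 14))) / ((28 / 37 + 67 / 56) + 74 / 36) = 391608 / 74755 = 5.24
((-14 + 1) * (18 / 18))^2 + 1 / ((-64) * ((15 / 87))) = 54051 / 320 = 168.91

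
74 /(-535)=-74 /535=-0.14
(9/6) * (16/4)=6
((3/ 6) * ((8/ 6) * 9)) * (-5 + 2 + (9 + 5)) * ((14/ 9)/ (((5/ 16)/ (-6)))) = -9856/ 5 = -1971.20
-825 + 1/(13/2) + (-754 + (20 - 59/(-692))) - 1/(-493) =-6913139213/4435028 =-1558.76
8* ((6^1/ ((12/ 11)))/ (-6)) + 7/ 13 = -265/ 39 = -6.79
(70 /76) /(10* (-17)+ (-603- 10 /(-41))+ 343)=-287 /133912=-0.00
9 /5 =1.80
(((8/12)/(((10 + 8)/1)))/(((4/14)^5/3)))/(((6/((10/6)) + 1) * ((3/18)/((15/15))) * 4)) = 84035/4416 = 19.03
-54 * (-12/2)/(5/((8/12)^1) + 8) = 648/31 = 20.90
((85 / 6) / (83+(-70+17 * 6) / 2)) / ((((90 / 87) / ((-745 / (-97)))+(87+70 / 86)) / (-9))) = -15793255 / 1078514052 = -0.01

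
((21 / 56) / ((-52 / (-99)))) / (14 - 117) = -297 / 42848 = -0.01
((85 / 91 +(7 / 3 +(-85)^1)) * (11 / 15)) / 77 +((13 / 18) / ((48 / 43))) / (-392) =-17172719 / 22014720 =-0.78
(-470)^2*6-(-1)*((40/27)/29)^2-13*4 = 1325348.00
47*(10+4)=658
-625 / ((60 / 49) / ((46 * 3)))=-140875 / 2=-70437.50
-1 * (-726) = 726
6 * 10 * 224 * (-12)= -161280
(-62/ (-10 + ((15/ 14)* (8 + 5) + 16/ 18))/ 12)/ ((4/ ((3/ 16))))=-0.05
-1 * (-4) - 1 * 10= -6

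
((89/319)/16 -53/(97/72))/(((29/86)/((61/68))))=-51065169913/488156768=-104.61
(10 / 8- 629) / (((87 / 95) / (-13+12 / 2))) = 556605 / 116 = 4798.32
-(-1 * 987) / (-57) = -329 / 19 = -17.32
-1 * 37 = -37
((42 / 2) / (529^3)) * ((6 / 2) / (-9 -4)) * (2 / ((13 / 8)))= -1008 / 25018065241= -0.00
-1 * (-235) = 235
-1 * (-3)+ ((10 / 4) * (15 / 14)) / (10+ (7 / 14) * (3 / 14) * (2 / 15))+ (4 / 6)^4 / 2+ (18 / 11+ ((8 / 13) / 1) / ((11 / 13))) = 7157659 / 1249182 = 5.73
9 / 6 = 3 / 2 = 1.50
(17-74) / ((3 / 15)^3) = -7125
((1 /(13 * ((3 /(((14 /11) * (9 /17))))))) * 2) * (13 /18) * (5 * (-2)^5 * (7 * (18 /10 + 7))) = -12544 /51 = -245.96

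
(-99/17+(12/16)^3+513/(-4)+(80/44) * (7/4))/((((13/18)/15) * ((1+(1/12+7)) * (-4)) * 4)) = 632392515/30183296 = 20.95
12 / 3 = 4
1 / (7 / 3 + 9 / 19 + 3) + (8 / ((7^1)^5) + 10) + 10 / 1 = 112222987 / 5563117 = 20.17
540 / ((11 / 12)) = 6480 / 11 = 589.09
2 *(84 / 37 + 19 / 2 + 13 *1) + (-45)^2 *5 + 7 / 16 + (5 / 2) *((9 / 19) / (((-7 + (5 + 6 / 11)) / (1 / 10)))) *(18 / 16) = 3662307929 / 359936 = 10174.89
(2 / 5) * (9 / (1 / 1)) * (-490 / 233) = -1764 / 233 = -7.57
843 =843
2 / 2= 1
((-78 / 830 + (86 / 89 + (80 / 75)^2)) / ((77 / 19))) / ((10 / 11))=63477613 / 116345250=0.55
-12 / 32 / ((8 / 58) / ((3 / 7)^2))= -0.50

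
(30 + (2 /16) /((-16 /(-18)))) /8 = 3.77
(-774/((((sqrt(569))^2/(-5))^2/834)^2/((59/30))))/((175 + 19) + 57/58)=-892572237000/27567971686823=-0.03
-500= -500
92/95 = 0.97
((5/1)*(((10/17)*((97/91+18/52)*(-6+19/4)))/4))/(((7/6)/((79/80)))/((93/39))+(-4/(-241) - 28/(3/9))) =11376278475/731798028416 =0.02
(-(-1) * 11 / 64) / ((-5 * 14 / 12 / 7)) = -33 / 160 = -0.21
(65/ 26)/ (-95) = -1/ 38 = -0.03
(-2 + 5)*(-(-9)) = 27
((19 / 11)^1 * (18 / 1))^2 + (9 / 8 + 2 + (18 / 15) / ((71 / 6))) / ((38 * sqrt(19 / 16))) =9163 * sqrt(19) / 512620 + 116964 / 121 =966.72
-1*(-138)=138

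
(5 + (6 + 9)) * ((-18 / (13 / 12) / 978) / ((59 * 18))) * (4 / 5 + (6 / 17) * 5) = -1744 / 2125357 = -0.00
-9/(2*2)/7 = -9/28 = -0.32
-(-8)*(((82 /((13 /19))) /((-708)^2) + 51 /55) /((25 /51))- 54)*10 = -155630488726 /37333725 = -4168.63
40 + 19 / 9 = 379 / 9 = 42.11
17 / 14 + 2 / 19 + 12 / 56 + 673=674.53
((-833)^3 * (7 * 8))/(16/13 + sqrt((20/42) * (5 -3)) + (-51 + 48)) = 10940564516336 * sqrt(105)/7729 + 203242025438088/7729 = 40800808822.46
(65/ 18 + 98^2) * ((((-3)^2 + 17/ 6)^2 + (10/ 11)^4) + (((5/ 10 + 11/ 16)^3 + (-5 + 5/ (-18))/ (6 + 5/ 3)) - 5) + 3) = 13039112448493259/ 9715064832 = 1342153.93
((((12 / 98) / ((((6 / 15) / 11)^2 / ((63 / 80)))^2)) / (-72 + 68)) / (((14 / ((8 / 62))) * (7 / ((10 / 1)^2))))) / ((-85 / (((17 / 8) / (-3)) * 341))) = -1630641375 / 401408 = -4062.30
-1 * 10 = -10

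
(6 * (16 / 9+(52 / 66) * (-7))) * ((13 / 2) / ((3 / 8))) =-38480 / 99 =-388.69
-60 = -60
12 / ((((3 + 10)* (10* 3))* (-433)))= -2 / 28145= -0.00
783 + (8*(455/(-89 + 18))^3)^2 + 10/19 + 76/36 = 4433791.05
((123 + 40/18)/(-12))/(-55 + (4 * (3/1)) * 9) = -0.20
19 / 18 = 1.06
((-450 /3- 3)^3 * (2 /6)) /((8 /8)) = -1193859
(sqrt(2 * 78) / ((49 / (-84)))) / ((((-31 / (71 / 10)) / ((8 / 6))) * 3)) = 2.18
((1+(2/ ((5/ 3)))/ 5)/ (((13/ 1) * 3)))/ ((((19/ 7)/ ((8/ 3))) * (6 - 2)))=434/ 55575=0.01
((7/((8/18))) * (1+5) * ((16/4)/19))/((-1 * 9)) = -42/19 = -2.21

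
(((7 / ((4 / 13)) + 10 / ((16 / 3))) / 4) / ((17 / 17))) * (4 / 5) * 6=591 / 20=29.55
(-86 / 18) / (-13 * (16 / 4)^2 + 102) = 43 / 954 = 0.05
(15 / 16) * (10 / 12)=25 / 32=0.78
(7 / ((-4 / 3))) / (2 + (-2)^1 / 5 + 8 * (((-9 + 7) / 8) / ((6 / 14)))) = 315 / 184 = 1.71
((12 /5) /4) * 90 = 54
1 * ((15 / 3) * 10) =50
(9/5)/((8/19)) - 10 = -229/40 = -5.72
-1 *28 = -28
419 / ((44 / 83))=34777 / 44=790.39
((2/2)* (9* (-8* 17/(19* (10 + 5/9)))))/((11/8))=-4.44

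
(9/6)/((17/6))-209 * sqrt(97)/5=9/17-209 * sqrt(97)/5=-411.15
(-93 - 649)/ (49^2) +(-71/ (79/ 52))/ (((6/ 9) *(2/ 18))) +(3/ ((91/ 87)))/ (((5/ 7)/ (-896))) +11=-7429193377/ 1761305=-4218.01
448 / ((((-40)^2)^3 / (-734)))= -2569 / 32000000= -0.00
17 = 17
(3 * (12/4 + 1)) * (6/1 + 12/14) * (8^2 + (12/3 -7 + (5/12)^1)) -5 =35341/7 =5048.71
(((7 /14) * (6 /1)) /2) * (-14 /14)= -3 /2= -1.50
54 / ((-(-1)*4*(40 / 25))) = 8.44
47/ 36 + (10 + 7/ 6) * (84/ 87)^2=354695/ 30276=11.72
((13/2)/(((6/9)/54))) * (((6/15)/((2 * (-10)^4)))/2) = 1053/200000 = 0.01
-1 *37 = -37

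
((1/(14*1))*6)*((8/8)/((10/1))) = 3/70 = 0.04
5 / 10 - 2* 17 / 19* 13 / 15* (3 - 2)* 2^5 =-28003 / 570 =-49.13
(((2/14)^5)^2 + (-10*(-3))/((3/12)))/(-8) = -33897029881/2259801992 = -15.00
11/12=0.92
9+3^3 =36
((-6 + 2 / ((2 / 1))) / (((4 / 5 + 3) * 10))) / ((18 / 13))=-65 / 684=-0.10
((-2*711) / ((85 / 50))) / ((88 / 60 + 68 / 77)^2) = -4742458875 / 31304633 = -151.49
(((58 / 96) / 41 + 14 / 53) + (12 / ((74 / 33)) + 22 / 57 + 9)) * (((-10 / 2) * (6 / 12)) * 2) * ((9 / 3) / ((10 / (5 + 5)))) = -5505368875 / 24441904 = -225.24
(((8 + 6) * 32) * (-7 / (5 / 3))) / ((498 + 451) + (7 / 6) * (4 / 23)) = -649152 / 327475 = -1.98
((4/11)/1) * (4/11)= 16/121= 0.13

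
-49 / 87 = -0.56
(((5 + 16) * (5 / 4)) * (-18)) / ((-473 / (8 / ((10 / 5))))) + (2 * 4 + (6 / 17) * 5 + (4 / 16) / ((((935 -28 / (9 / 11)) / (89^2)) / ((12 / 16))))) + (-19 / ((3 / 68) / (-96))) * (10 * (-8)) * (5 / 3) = -1568082116853221 / 284458416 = -5512517.92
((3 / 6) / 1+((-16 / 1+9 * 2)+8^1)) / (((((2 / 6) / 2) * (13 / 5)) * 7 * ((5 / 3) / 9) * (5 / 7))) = 1701 / 65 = 26.17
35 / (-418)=-35 / 418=-0.08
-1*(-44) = 44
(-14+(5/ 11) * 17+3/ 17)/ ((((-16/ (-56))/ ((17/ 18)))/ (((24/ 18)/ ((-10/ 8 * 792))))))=0.03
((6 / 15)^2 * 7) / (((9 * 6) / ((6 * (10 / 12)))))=14 / 135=0.10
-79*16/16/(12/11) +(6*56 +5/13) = 41179/156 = 263.97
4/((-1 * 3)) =-1.33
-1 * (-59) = 59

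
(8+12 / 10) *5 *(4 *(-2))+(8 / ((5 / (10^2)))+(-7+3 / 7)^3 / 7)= -596744 / 2401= -248.54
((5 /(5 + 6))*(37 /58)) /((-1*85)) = -37 /10846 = -0.00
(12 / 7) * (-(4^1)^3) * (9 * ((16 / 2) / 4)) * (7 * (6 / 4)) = -20736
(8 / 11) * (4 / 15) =32 / 165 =0.19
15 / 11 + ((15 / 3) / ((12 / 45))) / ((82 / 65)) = 58545 / 3608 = 16.23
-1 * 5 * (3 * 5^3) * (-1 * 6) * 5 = 56250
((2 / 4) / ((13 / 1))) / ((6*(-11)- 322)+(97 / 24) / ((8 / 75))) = -32 / 291291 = -0.00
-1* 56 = -56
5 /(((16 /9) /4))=45 /4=11.25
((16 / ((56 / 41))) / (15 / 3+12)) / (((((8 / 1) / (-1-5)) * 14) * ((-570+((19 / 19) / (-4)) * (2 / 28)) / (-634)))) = -155964 / 3798599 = -0.04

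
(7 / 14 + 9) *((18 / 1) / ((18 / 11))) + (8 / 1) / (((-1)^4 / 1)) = 225 / 2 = 112.50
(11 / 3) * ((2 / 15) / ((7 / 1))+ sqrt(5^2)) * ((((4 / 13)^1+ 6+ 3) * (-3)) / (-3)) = 701437 / 4095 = 171.29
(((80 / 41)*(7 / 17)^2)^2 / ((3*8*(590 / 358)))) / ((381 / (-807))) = -18497688160 / 3156024647679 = -0.01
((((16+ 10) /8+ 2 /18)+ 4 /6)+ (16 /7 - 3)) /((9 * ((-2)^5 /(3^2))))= -835 /8064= -0.10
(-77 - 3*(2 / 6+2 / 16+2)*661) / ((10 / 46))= -182229 / 8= -22778.62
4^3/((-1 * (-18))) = 32/9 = 3.56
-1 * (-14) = 14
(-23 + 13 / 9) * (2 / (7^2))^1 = -388 / 441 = -0.88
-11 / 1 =-11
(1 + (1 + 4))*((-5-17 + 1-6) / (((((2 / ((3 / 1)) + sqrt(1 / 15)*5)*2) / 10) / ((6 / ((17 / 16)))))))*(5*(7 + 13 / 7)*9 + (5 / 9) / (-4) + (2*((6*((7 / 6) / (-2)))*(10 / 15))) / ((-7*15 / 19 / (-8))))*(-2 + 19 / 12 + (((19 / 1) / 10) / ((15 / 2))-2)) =-6289329672 / 2975 + 3144664836*sqrt(15) / 2975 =1979799.96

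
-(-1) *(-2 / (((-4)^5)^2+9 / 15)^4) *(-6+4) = 2500 / 755580366642884485725552721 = 0.00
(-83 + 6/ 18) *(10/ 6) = -1240/ 9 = -137.78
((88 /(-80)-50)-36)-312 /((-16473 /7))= -4775381 /54910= -86.97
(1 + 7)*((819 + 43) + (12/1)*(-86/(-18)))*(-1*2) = -44128/3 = -14709.33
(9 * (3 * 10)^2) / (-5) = -1620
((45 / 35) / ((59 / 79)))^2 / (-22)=-505521 / 3752518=-0.13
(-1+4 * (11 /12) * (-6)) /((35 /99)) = -2277 /35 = -65.06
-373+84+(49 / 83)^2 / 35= -9954262 / 34445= -288.99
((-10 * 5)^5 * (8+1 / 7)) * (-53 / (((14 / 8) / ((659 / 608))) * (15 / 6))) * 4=6548812500000 / 49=133649234693.88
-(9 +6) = -15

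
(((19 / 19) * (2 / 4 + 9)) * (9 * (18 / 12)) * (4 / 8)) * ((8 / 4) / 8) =513 / 32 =16.03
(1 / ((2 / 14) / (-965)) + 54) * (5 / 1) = -33505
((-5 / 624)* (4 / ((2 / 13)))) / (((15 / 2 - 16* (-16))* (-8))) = 5 / 50592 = 0.00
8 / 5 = 1.60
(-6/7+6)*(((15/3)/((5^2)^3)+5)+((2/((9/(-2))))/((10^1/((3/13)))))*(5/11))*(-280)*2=-1285882368/89375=-14387.50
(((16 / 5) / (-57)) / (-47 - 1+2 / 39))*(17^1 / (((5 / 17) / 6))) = 10608 / 26125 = 0.41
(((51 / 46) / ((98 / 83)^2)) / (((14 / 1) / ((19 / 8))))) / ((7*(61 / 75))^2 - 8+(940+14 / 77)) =413042911875 / 2953171118721152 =0.00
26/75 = 0.35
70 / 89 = 0.79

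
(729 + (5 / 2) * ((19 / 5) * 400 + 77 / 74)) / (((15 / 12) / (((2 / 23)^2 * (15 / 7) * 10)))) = 11497320 / 19573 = 587.41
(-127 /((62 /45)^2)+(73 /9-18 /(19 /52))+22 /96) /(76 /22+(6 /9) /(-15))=-15592833575 /493139072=-31.62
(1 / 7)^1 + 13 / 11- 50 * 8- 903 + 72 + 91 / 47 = -4443188 / 3619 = -1227.74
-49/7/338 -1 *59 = -19949/338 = -59.02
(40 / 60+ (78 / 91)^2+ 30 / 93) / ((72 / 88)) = 86416 / 41013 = 2.11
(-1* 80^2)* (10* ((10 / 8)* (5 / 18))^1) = -200000 / 9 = -22222.22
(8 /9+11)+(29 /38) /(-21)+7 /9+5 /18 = 15451 /1197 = 12.91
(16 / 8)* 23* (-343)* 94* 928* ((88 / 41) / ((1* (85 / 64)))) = -7751583465472 / 3485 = -2224270721.80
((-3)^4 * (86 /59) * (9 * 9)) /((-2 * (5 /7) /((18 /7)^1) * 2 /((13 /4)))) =-33008391 /1180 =-27973.21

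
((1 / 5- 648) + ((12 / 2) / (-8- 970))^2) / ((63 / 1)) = -28685662 / 2789745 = -10.28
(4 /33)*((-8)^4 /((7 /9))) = 49152 /77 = 638.34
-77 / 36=-2.14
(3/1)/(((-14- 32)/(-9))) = 27/46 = 0.59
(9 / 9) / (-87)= -0.01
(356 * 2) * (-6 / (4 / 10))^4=36045000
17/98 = 0.17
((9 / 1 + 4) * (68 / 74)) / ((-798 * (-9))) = 221 / 132867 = 0.00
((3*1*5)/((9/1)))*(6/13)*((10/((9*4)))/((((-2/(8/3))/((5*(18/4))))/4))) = -1000/39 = -25.64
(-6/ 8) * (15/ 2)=-45/ 8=-5.62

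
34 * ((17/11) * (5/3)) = 2890/33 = 87.58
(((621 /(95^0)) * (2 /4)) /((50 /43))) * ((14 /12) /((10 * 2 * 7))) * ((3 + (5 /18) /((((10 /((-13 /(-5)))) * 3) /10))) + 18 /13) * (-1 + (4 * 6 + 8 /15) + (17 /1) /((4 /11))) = 723.40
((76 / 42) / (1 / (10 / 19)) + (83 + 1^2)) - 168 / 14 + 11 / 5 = 7891 / 105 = 75.15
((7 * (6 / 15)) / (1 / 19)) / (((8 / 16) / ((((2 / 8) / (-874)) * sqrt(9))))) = -21 / 230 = -0.09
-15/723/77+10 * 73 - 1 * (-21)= 13936302/18557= 751.00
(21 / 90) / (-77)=-1 / 330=-0.00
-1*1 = -1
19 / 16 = 1.19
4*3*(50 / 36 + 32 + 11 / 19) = 23234 / 57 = 407.61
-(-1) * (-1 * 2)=-2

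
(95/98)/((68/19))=1805/6664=0.27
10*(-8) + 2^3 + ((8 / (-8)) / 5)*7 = -367 / 5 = -73.40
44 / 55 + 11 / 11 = 9 / 5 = 1.80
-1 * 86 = -86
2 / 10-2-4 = -29 / 5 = -5.80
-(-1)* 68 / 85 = 4 / 5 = 0.80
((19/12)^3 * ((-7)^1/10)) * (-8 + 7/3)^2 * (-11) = 152633327/155520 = 981.44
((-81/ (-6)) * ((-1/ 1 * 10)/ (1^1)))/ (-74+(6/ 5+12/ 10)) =675/ 358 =1.89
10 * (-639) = -6390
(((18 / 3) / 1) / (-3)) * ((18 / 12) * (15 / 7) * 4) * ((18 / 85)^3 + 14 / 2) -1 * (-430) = 214733798 / 859775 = 249.76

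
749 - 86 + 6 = 669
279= 279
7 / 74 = 0.09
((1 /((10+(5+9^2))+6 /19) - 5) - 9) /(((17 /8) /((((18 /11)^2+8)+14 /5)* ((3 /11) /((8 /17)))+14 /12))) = -18354662551 /310555575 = -59.10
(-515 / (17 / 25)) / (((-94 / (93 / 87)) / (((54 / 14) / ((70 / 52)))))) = 28018575 / 1135379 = 24.68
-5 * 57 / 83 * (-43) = 147.65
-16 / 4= -4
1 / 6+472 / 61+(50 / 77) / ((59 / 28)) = 1950757 / 237534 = 8.21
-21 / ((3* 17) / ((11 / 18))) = -77 / 306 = -0.25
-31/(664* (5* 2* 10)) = -31/66400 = -0.00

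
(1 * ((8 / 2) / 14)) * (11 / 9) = 22 / 63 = 0.35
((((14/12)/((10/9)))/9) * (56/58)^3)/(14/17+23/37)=24163664/332544015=0.07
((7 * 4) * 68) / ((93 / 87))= 55216 / 31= 1781.16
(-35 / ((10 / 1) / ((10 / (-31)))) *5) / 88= 0.06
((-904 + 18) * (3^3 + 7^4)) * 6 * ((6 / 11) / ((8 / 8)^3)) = -77443488 / 11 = -7040317.09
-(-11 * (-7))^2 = -5929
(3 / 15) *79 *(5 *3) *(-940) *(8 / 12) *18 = -2673360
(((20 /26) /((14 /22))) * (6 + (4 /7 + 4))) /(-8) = -2035 /1274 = -1.60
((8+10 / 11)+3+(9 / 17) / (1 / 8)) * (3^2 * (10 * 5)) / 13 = 1358550 / 2431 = 558.84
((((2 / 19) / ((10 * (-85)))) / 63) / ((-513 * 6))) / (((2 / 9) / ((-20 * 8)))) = -8 / 17398395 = -0.00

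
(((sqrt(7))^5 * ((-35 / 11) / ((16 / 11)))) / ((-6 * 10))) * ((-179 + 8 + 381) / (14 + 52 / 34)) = 204085 * sqrt(7) / 8448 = 63.92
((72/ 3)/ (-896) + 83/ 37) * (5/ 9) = 45925/ 37296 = 1.23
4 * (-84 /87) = -112 /29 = -3.86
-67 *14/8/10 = -469/40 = -11.72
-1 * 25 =-25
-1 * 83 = -83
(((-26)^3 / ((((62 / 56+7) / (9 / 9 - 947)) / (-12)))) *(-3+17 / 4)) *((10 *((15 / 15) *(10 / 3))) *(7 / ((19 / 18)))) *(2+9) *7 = -523625789447.72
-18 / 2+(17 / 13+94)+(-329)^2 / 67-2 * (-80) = 1621667 / 871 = 1861.85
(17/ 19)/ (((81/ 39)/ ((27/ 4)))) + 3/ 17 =3985/ 1292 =3.08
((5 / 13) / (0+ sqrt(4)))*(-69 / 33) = -115 / 286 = -0.40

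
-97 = -97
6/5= 1.20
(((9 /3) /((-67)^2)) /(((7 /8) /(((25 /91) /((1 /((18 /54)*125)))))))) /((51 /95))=2375000 /145834143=0.02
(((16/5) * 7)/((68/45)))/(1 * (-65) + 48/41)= -10332/44489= -0.23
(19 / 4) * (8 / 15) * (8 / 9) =304 / 135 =2.25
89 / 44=2.02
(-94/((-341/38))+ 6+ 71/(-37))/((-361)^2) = 183655/1644260057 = 0.00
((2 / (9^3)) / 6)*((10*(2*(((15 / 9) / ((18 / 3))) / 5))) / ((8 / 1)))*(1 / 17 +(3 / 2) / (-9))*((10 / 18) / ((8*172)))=-275 / 99451742976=-0.00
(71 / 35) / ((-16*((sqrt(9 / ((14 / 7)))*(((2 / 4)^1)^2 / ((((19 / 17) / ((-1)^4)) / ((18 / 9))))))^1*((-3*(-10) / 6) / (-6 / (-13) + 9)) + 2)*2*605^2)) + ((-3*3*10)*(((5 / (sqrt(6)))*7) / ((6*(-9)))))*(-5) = -875*sqrt(6) / 18 - 43085711 / 466261711242250 + 12223289*sqrt(2) / 746018737987600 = -119.07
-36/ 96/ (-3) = 1/ 8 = 0.12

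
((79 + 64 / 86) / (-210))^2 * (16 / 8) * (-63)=-11758041 / 647150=-18.17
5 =5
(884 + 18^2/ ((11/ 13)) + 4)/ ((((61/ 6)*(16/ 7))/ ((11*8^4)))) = 150312960/ 61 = 2464146.89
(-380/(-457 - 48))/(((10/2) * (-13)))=-76/6565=-0.01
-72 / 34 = -36 / 17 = -2.12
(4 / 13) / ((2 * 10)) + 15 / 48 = 341 / 1040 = 0.33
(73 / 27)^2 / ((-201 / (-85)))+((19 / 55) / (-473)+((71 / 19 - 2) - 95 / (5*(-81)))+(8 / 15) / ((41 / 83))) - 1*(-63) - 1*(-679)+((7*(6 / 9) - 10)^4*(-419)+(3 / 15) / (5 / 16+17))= -278236483654267386092 / 822554424390105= -338259.06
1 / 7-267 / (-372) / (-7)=5 / 124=0.04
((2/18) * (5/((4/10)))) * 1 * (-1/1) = -1.39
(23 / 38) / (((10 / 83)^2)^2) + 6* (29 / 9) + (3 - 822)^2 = 767964204149 / 1140000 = 673652.81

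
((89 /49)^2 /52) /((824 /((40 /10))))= 7921 /25719512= 0.00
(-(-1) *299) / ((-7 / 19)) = -5681 / 7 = -811.57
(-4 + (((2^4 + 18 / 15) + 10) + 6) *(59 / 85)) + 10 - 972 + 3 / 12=-1602599 / 1700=-942.71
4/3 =1.33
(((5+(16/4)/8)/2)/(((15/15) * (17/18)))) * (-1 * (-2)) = 99/17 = 5.82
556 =556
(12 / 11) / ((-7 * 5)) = -12 / 385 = -0.03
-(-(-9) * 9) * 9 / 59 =-729 / 59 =-12.36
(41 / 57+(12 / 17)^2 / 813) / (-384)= -3213815 / 1714246272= -0.00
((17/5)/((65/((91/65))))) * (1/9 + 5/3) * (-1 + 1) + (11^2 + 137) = 258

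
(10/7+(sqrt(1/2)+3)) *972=486 *sqrt(2)+30132/7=4991.88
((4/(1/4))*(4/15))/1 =64/15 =4.27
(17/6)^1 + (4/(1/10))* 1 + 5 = 287/6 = 47.83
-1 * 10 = -10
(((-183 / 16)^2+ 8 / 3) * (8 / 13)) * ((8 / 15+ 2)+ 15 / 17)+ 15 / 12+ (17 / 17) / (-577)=796151821 / 2824992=281.82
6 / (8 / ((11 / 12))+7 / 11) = 66 / 103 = 0.64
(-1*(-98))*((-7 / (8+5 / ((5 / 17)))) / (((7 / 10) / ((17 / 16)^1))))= -41.65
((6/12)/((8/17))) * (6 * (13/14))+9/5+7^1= 8243/560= 14.72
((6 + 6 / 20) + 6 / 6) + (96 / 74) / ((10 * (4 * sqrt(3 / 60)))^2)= 2707 / 370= 7.32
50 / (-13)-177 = -2351 / 13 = -180.85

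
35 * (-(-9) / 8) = 315 / 8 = 39.38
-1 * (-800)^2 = -640000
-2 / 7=-0.29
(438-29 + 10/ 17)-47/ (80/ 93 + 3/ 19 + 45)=564777549/ 1382338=408.57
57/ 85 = 0.67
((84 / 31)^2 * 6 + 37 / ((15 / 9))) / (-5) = -318351 / 24025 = -13.25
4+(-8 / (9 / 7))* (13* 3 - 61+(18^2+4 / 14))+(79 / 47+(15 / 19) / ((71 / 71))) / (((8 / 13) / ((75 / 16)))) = -955732759 / 514368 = -1858.07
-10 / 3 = -3.33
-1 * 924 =-924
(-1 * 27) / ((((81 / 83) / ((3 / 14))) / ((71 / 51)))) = -5893 / 714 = -8.25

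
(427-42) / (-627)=-35 / 57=-0.61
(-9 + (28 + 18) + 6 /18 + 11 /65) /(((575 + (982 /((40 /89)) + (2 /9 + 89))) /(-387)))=-33961572 /6667063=-5.09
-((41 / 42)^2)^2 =-2825761 / 3111696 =-0.91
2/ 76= 1/ 38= 0.03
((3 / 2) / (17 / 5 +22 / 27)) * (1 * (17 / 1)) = 6885 / 1138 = 6.05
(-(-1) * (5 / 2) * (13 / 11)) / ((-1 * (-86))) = 65 / 1892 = 0.03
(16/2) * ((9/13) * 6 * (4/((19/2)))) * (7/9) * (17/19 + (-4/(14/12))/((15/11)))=-413568/23465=-17.62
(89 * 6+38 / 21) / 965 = 11252 / 20265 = 0.56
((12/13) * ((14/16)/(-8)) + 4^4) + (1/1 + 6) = 54683/208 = 262.90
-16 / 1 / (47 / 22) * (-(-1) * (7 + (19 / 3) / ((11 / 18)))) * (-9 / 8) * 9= 61884 / 47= 1316.68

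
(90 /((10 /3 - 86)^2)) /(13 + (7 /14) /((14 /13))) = 2835 /2898376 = 0.00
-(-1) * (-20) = -20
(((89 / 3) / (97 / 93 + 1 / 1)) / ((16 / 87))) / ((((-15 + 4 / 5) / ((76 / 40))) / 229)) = -54967557 / 22720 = -2419.35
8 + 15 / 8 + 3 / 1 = 12.88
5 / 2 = 2.50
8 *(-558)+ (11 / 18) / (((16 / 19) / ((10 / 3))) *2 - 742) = -5660156629 / 1267956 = -4464.00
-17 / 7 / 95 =-17 / 665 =-0.03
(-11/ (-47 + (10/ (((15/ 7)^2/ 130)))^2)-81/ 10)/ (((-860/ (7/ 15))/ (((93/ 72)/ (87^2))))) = 1408027719/ 1877148136088000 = 0.00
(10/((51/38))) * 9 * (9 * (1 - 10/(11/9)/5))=-384.06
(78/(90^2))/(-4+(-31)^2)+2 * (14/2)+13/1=34882663/1291950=27.00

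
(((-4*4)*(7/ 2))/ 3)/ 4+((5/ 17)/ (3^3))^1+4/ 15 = -10073/ 2295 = -4.39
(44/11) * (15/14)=30/7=4.29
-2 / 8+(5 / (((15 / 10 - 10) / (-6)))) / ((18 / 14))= 509 / 204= 2.50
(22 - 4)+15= 33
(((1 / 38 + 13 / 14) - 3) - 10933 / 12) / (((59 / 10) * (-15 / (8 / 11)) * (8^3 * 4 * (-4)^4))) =1457353 / 101823676416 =0.00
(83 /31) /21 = 83 /651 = 0.13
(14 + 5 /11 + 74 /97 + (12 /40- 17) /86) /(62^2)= 13785631 /3527331280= 0.00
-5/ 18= -0.28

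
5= 5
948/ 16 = 237/ 4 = 59.25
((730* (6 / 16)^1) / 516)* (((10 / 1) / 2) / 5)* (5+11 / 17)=2190 / 731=3.00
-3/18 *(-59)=59/6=9.83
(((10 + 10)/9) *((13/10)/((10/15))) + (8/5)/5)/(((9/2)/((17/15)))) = 11866/10125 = 1.17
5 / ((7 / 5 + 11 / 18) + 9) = 450 / 991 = 0.45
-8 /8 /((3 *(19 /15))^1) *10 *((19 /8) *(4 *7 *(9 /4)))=-1575 /4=-393.75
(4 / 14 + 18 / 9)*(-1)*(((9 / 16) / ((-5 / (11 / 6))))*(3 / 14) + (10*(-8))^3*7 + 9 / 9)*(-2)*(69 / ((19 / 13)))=-7201257599523 / 9310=-773497056.88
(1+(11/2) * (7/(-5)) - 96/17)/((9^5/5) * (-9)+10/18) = 0.00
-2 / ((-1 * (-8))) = -1 / 4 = -0.25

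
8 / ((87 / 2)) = 16 / 87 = 0.18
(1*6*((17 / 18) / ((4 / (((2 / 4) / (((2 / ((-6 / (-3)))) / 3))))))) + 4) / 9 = 49 / 72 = 0.68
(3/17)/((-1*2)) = -3/34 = -0.09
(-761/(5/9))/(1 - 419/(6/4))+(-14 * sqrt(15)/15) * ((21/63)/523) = 20547/4175 - 14 * sqrt(15)/23535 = 4.92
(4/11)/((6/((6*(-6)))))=-24/11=-2.18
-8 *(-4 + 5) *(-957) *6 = 45936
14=14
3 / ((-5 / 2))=-6 / 5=-1.20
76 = 76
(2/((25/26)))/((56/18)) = 117/175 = 0.67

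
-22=-22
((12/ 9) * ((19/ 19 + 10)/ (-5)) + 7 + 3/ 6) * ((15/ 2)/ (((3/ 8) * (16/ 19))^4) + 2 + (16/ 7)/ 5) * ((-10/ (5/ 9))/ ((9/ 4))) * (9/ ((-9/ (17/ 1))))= 53288635591/ 113400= 469917.42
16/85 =0.19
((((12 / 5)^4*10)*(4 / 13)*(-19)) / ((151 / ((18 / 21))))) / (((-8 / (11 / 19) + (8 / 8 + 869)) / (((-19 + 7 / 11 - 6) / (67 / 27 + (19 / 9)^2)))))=102631256064 / 2272811211125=0.05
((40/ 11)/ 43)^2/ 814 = 800/ 91057703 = 0.00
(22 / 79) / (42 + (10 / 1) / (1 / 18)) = 11 / 8769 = 0.00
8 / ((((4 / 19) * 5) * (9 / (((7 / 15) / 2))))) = 133 / 675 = 0.20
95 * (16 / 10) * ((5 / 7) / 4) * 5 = 950 / 7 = 135.71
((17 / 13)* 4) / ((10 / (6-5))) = 34 / 65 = 0.52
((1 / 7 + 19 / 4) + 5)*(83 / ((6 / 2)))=22991 / 84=273.70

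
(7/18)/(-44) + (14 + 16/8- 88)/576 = -53/396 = -0.13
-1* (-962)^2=-925444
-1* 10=-10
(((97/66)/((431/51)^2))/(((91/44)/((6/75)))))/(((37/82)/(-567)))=-2234342232/2233776025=-1.00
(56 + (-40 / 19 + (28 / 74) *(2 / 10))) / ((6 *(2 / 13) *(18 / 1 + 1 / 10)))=1233089 / 381729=3.23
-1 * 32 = -32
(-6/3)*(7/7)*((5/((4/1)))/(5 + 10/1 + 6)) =-0.12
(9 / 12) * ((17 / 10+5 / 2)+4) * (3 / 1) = 369 / 20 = 18.45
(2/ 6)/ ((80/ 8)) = 1/ 30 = 0.03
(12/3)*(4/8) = 2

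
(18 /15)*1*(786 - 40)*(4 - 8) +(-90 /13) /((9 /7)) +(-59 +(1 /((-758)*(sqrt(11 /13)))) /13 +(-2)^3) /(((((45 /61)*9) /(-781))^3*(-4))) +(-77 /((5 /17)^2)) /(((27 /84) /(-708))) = -87420077070557911 /3454366500 - 9829918599611*sqrt(143) /2618409807000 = -25307167.65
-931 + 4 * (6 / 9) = -2785 / 3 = -928.33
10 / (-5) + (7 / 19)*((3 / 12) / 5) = -753 / 380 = -1.98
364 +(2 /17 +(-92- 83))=3215 /17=189.12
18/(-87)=-6/29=-0.21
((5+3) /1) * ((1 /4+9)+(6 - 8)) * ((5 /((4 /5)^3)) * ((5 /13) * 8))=90625 /52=1742.79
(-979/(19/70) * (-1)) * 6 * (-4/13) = -1644720/247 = -6658.79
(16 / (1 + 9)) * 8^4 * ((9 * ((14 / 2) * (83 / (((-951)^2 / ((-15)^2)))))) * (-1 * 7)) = -5997035520 / 100489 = -59678.53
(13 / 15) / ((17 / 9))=39 / 85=0.46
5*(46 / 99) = 230 / 99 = 2.32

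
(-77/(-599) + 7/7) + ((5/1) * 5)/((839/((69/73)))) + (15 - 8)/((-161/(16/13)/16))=3296577885/10969398947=0.30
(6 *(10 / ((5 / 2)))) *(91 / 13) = 168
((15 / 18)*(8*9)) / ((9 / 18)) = 120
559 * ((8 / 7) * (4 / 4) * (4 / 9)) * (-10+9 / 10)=-116272 / 45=-2583.82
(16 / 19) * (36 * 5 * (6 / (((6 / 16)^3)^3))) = 85899345920 / 13851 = 6201671.06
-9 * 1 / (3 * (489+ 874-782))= -3 / 581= -0.01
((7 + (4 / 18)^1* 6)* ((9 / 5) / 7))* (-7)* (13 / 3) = -65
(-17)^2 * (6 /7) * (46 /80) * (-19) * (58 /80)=-10987491 /5600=-1962.05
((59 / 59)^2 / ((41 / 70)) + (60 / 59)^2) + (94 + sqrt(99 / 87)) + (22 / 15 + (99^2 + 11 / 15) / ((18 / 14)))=sqrt(957) / 29 + 29755618784 / 3853467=7722.85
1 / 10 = 0.10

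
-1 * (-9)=9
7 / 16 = 0.44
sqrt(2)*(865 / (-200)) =-173*sqrt(2) / 40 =-6.12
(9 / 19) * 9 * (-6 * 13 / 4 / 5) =-3159 / 190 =-16.63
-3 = -3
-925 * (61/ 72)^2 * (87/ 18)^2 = -2894658925/ 186624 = -15510.65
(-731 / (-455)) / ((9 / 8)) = 5848 / 4095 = 1.43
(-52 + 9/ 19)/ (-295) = 979/ 5605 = 0.17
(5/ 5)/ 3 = 1/ 3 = 0.33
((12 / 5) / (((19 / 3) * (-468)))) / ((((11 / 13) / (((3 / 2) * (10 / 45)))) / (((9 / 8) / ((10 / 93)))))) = -279 / 83600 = -0.00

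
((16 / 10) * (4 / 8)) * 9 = 36 / 5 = 7.20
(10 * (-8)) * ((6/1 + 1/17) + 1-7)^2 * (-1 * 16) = 4.43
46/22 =23/11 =2.09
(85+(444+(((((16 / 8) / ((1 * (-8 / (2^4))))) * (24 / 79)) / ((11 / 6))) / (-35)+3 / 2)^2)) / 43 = 1965990033709 / 159112422700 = 12.36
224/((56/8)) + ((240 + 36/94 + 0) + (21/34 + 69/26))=2863223/10387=275.65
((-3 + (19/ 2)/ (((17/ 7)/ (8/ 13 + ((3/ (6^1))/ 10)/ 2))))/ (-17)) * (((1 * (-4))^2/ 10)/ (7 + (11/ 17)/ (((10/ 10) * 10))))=0.01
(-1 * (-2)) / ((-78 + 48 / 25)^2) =625 / 1808802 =0.00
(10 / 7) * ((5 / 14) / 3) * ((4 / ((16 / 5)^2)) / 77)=625 / 724416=0.00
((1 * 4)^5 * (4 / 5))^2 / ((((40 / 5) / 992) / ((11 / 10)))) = 11442061312 / 125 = 91536490.50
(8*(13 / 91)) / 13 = 8 / 91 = 0.09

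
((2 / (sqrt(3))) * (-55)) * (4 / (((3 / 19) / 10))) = -83600 * sqrt(3) / 9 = -16088.83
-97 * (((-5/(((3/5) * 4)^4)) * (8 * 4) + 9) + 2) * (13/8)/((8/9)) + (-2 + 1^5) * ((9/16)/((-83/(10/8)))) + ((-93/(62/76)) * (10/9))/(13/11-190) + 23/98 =-42603848417945/38924508672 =-1094.53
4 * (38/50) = 76/25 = 3.04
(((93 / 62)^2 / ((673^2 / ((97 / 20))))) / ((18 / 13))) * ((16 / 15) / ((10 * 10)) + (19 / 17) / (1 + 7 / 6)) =2116249 / 230993790000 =0.00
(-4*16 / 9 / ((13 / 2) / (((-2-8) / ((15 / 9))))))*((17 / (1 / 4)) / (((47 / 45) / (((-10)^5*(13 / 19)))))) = -26112000000 / 893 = -29240761.48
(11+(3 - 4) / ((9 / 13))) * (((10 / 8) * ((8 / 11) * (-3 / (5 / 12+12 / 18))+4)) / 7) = 30530 / 9009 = 3.39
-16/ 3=-5.33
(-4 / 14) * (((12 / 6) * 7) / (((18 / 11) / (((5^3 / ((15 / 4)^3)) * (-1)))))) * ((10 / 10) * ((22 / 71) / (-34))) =-15488 / 293301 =-0.05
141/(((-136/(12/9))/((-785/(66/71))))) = 2619545/2244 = 1167.36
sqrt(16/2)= 2 * sqrt(2)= 2.83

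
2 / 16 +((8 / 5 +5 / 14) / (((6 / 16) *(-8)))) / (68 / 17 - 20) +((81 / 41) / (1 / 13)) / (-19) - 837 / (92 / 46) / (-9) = 118606783 / 2617440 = 45.31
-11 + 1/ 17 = -186/ 17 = -10.94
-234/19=-12.32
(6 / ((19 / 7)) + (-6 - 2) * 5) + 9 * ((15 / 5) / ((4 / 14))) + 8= 2459 / 38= 64.71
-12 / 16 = -3 / 4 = -0.75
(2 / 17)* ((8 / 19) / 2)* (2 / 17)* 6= 96 / 5491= 0.02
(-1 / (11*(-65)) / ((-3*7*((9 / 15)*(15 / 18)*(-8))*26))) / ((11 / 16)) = 2 / 2147145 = 0.00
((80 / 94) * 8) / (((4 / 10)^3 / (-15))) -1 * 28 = -76316 / 47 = -1623.74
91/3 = 30.33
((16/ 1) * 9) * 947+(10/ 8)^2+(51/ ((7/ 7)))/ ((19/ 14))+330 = 41568091/ 304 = 136737.14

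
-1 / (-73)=1 / 73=0.01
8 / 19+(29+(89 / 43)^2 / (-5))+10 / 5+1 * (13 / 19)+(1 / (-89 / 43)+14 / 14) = 496596769 / 15633295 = 31.77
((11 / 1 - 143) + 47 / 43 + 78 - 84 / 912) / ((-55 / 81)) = 14029281 / 179740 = 78.05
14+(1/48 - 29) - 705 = -34559/48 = -719.98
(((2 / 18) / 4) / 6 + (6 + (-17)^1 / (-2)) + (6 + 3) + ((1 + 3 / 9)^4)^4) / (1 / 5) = 212270581195 / 344373768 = 616.40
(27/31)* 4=108/31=3.48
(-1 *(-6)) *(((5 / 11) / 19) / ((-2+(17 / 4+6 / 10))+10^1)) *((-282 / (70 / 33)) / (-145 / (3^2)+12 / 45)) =2284200 / 24371053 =0.09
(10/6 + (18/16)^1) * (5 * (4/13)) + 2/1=491/78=6.29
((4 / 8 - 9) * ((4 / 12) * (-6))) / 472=17 / 472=0.04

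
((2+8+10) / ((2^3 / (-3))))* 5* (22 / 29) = -825 / 29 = -28.45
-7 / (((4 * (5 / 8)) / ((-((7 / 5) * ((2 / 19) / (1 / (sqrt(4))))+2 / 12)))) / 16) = 29456 / 1425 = 20.67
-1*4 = -4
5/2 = 2.50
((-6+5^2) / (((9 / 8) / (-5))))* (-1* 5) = 3800 / 9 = 422.22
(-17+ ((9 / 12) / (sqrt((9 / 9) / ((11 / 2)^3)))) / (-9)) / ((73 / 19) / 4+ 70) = -1292 / 5393 - 209 * sqrt(22) / 64716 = -0.25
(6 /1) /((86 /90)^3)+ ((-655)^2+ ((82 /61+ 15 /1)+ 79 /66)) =137336651536897 /320095182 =429049.42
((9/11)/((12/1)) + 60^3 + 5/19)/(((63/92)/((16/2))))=4746576424/1881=2523432.44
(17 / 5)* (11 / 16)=187 / 80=2.34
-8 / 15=-0.53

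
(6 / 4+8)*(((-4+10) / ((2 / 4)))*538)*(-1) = -61332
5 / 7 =0.71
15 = 15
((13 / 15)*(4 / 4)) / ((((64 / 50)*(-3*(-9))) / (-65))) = -4225 / 2592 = -1.63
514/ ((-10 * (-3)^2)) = -257/ 45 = -5.71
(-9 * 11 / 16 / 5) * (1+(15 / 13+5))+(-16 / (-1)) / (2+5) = -47809 / 7280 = -6.57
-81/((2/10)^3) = -10125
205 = 205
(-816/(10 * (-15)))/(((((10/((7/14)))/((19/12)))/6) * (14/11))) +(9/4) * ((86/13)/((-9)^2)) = 226663/102375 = 2.21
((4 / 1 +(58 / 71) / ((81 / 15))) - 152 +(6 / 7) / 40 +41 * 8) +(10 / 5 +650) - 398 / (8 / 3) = 45820699 / 67095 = 682.92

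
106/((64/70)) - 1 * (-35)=2415/16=150.94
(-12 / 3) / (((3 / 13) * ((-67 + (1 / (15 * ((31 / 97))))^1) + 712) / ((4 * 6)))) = -0.64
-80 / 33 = -2.42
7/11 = 0.64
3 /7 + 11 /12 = 113 /84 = 1.35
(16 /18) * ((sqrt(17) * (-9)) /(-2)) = 4 * sqrt(17) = 16.49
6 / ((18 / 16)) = 5.33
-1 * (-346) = 346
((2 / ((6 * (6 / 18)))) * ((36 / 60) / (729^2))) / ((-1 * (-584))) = 1 / 517269240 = 0.00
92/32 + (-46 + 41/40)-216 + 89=-1691/10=-169.10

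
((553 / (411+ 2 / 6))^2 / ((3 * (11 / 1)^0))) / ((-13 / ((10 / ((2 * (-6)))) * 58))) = 44342305 / 19795828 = 2.24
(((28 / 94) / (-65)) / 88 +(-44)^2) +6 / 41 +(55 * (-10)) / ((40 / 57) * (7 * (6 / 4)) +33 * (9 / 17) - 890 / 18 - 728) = 2919256149988259 / 1507197423160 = 1936.88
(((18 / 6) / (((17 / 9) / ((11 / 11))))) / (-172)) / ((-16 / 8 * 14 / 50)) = 675 / 40936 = 0.02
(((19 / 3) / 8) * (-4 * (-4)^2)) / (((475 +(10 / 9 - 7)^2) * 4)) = -513 / 20642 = -0.02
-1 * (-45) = 45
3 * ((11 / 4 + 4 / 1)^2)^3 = 1162261467 / 4096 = 283755.24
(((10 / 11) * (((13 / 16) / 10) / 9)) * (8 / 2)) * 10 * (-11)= -65 / 18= -3.61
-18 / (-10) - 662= -3301 / 5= -660.20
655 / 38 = 17.24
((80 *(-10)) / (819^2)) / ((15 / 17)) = -2720 / 2012283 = -0.00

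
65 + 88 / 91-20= 4183 / 91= 45.97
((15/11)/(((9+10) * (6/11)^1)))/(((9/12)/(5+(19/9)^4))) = 1631260/373977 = 4.36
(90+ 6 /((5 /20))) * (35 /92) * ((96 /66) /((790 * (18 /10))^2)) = 1330 /42632271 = 0.00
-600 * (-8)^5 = 19660800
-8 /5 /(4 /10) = -4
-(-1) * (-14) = -14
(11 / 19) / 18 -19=-6487 / 342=-18.97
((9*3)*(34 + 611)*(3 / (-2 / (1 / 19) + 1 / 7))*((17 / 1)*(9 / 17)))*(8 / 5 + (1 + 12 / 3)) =-21723471 / 265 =-81975.36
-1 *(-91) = 91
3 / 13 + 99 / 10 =1317 / 130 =10.13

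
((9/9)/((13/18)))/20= 9/130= 0.07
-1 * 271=-271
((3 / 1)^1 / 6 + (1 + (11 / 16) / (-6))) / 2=133 / 192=0.69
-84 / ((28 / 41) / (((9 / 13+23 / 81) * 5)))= -210740 / 351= -600.40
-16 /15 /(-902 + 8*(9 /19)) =152 /127995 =0.00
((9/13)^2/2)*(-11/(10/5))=-891/676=-1.32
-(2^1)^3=-8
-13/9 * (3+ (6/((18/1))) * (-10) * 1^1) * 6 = 26/9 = 2.89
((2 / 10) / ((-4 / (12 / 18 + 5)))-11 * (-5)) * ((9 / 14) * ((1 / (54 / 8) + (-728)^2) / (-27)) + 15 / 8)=-690348.98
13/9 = 1.44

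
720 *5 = 3600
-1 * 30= -30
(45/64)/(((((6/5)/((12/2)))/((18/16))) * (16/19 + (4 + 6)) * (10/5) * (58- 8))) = 1539/421888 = 0.00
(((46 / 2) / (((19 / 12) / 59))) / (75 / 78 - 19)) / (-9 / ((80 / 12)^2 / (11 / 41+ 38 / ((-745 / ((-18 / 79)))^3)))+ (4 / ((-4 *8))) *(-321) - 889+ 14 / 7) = 0.06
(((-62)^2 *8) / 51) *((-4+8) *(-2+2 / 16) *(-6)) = 27134.12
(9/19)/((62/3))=27/1178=0.02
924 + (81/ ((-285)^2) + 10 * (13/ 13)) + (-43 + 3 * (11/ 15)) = 8061139/ 9025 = 893.20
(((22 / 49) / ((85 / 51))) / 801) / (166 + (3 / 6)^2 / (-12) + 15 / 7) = 352 / 175963235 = 0.00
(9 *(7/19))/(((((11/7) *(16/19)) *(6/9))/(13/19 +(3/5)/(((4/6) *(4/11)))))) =3176523/267520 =11.87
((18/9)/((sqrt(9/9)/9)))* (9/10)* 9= 729/5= 145.80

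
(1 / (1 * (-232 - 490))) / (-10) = 0.00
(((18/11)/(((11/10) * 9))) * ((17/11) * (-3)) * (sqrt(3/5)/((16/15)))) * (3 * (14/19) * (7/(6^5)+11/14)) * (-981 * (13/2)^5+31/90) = 11930631333074221 * sqrt(15)/4195141632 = 11014440.16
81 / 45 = 9 / 5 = 1.80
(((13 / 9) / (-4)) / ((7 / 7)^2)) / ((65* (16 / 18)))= -1 / 160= -0.01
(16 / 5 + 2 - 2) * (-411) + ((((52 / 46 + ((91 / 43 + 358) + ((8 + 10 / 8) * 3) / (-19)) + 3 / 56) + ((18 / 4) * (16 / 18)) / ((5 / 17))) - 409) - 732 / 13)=-96242377269 / 68399240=-1407.07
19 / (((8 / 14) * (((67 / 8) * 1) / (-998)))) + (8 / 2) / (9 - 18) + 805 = -1904065 / 603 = -3157.65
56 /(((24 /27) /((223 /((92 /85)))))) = 1194165 /92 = 12980.05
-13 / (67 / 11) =-143 / 67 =-2.13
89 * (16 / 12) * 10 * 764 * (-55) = -149591200 / 3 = -49863733.33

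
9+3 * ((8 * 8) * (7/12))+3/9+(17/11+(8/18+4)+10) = 13595/99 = 137.32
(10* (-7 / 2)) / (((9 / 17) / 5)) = -2975 / 9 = -330.56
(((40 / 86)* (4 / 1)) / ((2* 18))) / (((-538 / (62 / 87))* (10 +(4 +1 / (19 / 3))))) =-11780 / 2436322509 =-0.00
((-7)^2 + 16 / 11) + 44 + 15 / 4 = 4321 / 44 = 98.20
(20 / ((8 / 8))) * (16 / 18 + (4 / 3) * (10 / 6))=560 / 9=62.22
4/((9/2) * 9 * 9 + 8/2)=8/737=0.01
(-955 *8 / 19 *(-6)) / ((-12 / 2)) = -402.11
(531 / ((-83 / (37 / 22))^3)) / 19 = -0.00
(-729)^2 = 531441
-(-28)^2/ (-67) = 784/ 67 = 11.70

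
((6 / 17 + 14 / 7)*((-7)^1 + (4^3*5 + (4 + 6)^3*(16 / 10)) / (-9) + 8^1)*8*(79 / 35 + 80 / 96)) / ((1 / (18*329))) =-1243546304 / 17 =-73149782.59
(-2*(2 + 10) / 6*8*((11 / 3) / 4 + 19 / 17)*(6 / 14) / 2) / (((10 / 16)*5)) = -2656 / 595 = -4.46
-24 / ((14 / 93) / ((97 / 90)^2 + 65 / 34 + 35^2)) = -195789.98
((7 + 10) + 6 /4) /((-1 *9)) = -37 /18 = -2.06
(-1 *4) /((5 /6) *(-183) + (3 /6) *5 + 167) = -4 /17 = -0.24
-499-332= -831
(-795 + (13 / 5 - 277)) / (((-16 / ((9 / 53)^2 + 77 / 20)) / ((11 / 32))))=12816988921 / 143820800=89.12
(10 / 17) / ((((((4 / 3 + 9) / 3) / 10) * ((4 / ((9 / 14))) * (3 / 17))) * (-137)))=-675 / 59458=-0.01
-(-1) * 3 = 3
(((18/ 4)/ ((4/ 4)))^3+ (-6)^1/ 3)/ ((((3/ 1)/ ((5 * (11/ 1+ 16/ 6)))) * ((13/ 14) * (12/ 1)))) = 1023155/ 5616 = 182.19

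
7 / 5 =1.40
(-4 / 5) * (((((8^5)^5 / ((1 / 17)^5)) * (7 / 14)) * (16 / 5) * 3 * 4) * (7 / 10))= -72093075073343878516653051346944 / 125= -576744600586751028133224400000.00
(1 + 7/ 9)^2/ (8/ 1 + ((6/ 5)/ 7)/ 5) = 22400/ 56943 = 0.39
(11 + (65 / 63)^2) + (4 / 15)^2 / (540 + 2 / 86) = 27798162508 / 2304103725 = 12.06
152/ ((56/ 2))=38/ 7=5.43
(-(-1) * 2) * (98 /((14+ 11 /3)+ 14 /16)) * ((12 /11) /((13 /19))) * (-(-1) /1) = 16.85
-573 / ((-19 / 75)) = 42975 / 19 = 2261.84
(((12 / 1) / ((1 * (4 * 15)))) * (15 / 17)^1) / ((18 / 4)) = 2 / 51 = 0.04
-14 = -14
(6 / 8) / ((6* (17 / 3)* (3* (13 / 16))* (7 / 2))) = 4 / 1547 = 0.00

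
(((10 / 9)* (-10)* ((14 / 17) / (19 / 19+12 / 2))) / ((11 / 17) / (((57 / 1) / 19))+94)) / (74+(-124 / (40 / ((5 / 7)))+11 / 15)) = -0.00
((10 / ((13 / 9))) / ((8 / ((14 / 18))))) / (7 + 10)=35 / 884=0.04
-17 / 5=-3.40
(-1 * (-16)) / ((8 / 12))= 24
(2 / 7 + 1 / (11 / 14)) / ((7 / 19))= 4.23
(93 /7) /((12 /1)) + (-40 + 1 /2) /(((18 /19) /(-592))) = 6220423 /252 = 24684.22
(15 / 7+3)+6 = 78 / 7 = 11.14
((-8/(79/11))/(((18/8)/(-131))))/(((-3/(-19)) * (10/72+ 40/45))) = 3504512/8769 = 399.65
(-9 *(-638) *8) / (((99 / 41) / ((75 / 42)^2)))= 60663.27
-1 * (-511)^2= -261121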